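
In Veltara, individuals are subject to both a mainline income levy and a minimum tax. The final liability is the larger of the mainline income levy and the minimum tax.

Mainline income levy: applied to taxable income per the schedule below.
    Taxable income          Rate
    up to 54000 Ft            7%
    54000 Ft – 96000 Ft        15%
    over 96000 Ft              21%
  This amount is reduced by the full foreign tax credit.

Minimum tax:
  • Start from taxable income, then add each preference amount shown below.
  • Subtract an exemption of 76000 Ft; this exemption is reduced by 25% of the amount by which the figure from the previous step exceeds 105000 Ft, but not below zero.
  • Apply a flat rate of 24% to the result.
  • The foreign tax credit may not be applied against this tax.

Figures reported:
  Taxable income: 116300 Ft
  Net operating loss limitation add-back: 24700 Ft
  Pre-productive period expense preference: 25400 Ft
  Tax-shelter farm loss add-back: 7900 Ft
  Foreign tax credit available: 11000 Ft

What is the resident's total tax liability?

27750 Ft

Mainline income levy:
  54000 Ft × 7% = 3780 Ft
  42000 Ft × 15% = 6300 Ft
  20300 Ft × 21% = 4263 Ft
  → 14343 Ft
  Less foreign tax credit 11000 Ft → 3343 Ft

Minimum tax:
  Adjusted income: 116300 Ft + 24700 Ft + 25400 Ft + 7900 Ft = 174300 Ft
  Exemption: 76000 Ft − 25% × (174300 Ft − 105000 Ft) = 76000 Ft − 17325 Ft = 58675 Ft
  Base: 174300 Ft − 58675 Ft = 115625 Ft
  115625 Ft × 24% = 27750 Ft

27750 Ft > 3343 Ft, so the minimum tax is the binding amount.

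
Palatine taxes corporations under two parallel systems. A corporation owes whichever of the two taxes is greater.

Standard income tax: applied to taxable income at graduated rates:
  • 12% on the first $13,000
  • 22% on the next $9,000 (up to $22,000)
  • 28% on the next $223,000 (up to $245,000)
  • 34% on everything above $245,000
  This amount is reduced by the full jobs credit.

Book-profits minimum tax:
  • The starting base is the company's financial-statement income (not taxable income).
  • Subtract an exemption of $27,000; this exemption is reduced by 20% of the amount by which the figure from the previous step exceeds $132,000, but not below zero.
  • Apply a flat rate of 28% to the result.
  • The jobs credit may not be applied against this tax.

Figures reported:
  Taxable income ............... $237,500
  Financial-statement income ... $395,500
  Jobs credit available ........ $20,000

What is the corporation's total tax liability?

$110,740

Book-profits minimum tax:
  Base (financial-statement income): $395,500
  Exemption: 20% × ($395,500 − $132,000) = $52,700 ≥ $27,000, so the exemption is fully phased out
  Base: $395,500 − $0 = $395,500
  $395,500 × 28% = $110,740

Standard income tax:
  $13,000 × 12% = $1,560
  $9,000 × 22% = $1,980
  $215,500 × 28% = $60,340
  → $63,880
  Less jobs credit $20,000 → $43,880

$110,740 > $43,880, so the book-profits minimum tax is the binding amount.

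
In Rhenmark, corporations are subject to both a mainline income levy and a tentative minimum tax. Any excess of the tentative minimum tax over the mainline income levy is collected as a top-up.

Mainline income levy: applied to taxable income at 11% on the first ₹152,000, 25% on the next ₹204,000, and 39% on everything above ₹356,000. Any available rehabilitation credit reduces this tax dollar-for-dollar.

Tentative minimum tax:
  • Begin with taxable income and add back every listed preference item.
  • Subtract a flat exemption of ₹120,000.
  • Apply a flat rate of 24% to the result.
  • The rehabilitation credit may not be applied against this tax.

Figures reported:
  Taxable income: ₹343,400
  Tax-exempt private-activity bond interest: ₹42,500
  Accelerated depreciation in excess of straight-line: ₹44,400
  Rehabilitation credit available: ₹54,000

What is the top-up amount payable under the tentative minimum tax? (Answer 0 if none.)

₹63,902

Tentative minimum tax:
  Adjusted income: ₹343,400 + ₹42,500 + ₹44,400 = ₹430,300
  Less exemption ₹120,000 → base ₹310,300
  ₹310,300 × 24% = ₹74,472

Mainline income levy:
  ₹152,000 × 11% = ₹16,720
  ₹191,400 × 25% = ₹47,850
  → ₹64,570
  Less rehabilitation credit ₹54,000 → ₹10,570

Excess of tentative minimum tax over mainline income levy: ₹74,472 − ₹10,570 = ₹63,902.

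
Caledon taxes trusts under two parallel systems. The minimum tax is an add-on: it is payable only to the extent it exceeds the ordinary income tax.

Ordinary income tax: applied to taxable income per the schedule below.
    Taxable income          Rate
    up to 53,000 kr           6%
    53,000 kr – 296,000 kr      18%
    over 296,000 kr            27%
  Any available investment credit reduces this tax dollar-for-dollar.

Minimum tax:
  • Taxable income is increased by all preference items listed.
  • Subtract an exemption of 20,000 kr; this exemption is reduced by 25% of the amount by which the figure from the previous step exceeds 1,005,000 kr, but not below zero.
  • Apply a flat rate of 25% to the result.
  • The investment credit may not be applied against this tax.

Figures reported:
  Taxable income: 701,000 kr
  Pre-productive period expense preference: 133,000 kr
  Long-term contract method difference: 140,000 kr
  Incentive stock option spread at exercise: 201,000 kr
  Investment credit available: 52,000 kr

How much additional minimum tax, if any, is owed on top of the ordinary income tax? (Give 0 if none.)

189,480 kr

Minimum tax:
  Adjusted income: 701,000 kr + 133,000 kr + 140,000 kr + 201,000 kr = 1,175,000 kr
  Exemption: 25% × (1,175,000 kr − 1,005,000 kr) = 42,500 kr ≥ 20,000 kr, so the exemption is fully phased out
  Base: 1,175,000 kr − 0 kr = 1,175,000 kr
  1,175,000 kr × 25% = 293,750 kr

Ordinary income tax:
  53,000 kr × 6% = 3,180 kr
  243,000 kr × 18% = 43,740 kr
  405,000 kr × 27% = 109,350 kr
  → 156,270 kr
  Less investment credit 52,000 kr → 104,270 kr

Excess of minimum tax over ordinary income tax: 293,750 kr − 104,270 kr = 189,480 kr.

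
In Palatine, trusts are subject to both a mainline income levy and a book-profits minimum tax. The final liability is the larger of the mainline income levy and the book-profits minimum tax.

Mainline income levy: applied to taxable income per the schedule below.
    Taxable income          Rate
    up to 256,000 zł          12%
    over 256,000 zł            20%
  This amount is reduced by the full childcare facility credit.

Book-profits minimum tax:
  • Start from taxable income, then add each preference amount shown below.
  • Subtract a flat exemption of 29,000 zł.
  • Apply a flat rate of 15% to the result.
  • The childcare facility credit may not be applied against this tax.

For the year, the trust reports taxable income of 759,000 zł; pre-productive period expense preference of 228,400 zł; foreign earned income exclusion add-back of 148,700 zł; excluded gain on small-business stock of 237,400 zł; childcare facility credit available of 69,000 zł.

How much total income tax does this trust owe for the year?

201,675 zł

Book-profits minimum tax:
  Adjusted income: 759,000 zł + 228,400 zł + 148,700 zł + 237,400 zł = 1,373,500 zł
  Less exemption 29,000 zł → base 1,344,500 zł
  1,344,500 zł × 15% = 201,675 zł

Mainline income levy:
  256,000 zł × 12% = 30,720 zł
  503,000 zł × 20% = 100,600 zł
  → 131,320 zł
  Less childcare facility credit 69,000 zł → 62,320 zł

201,675 zł > 62,320 zł, so the book-profits minimum tax is the binding amount.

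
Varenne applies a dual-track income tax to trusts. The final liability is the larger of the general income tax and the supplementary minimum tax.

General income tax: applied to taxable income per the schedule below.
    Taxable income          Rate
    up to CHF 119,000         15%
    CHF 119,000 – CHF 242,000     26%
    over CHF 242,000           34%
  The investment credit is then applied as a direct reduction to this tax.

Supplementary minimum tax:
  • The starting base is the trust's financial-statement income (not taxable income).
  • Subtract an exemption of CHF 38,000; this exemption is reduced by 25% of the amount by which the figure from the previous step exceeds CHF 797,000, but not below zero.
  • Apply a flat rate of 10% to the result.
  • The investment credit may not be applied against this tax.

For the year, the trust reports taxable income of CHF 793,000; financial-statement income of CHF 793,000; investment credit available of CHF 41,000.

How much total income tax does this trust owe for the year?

CHF 196,170

Supplementary minimum tax:
  Base (financial-statement income): CHF 793,000
  Exemption: CHF 793,000 ≤ CHF 797,000, so full CHF 38,000 applies
  Base: CHF 793,000 − CHF 38,000 = CHF 755,000
  CHF 755,000 × 10% = CHF 75,500

General income tax:
  CHF 119,000 × 15% = CHF 17,850
  CHF 123,000 × 26% = CHF 31,980
  CHF 551,000 × 34% = CHF 187,340
  → CHF 237,170
  Less investment credit CHF 41,000 → CHF 196,170

CHF 196,170 > CHF 75,500, so the general income tax governs.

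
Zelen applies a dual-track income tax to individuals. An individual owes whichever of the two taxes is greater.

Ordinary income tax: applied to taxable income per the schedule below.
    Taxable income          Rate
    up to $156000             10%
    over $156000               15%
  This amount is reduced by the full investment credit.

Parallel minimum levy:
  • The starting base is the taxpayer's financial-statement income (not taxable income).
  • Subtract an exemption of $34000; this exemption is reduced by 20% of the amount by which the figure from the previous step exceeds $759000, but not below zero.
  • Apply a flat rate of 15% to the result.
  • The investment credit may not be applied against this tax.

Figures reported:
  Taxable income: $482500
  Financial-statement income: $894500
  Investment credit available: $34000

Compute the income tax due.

$133140

Parallel minimum levy:
  Base (financial-statement income): $894500
  Exemption: $34000 − 20% × ($894500 − $759000) = $34000 − $27100 = $6900
  Base: $894500 − $6900 = $887600
  $887600 × 15% = $133140

Ordinary income tax:
  $156000 × 10% = $15600
  $326500 × 15% = $48975
  → $64575
  Less investment credit $34000 → $30575

$133140 > $30575, so the parallel minimum levy is the binding amount.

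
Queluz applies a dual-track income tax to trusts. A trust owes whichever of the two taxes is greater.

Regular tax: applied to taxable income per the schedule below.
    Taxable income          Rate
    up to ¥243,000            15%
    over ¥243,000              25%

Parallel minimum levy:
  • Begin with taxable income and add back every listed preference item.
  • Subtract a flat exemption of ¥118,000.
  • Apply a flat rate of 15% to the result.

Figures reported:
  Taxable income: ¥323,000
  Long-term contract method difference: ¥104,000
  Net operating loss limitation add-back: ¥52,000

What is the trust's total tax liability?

¥56,450

Regular tax:
  ¥243,000 × 15% = ¥36,450
  ¥80,000 × 25% = ¥20,000
  → ¥56,450

Parallel minimum levy:
  Adjusted income: ¥323,000 + ¥104,000 + ¥52,000 = ¥479,000
  Less exemption ¥118,000 → base ¥361,000
  ¥361,000 × 15% = ¥54,150

¥56,450 > ¥54,150, so the regular tax governs.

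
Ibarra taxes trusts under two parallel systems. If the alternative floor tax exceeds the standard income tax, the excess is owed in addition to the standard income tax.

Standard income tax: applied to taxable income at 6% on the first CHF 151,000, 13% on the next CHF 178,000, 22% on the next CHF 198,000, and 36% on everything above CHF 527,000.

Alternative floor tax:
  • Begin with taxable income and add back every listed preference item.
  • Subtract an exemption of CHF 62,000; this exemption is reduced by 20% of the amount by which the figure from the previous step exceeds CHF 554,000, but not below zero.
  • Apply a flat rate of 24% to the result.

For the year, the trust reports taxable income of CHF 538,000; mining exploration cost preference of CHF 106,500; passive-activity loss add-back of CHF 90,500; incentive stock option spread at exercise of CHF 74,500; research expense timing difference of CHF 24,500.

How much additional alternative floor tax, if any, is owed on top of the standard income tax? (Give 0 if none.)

CHF 119,000

Alternative floor tax:
  Adjusted income: CHF 538,000 + CHF 106,500 + CHF 90,500 + CHF 74,500 + CHF 24,500 = CHF 834,000
  Exemption: CHF 62,000 − 20% × (CHF 834,000 − CHF 554,000) = CHF 62,000 − CHF 56,000 = CHF 6,000
  Base: CHF 834,000 − CHF 6,000 = CHF 828,000
  CHF 828,000 × 24% = CHF 198,720

Standard income tax:
  CHF 151,000 × 6% = CHF 9,060
  CHF 178,000 × 13% = CHF 23,140
  CHF 198,000 × 22% = CHF 43,560
  CHF 11,000 × 36% = CHF 3,960
  → CHF 79,720

Excess of alternative floor tax over standard income tax: CHF 198,720 − CHF 79,720 = CHF 119,000.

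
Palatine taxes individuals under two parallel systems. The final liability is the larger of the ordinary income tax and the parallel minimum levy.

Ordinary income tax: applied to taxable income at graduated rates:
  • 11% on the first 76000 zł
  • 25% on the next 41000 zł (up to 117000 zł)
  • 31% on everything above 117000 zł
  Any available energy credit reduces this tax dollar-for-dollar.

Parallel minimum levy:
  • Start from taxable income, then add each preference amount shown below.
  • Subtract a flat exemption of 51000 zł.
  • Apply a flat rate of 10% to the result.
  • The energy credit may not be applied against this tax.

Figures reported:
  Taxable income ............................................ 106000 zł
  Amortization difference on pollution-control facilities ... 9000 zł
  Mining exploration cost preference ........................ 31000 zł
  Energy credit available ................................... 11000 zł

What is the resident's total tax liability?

9500 zł

Ordinary income tax:
  76000 zł × 11% = 8360 zł
  30000 zł × 25% = 7500 zł
  → 15860 zł
  Less energy credit 11000 zł → 4860 zł

Parallel minimum levy:
  Adjusted income: 106000 zł + 9000 zł + 31000 zł = 146000 zł
  Less exemption 51000 zł → base 95000 zł
  95000 zł × 10% = 9500 zł

9500 zł > 4860 zł, so the parallel minimum levy is the binding amount.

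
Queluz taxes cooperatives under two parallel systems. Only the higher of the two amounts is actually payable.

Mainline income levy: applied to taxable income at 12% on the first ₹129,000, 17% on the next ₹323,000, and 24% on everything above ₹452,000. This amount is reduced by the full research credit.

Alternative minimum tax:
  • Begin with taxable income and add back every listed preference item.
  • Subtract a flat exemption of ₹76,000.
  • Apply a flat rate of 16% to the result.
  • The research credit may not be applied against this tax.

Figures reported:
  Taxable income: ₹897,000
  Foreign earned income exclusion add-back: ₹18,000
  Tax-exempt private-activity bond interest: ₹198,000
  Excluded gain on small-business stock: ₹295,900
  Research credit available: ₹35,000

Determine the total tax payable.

Alternative minimum tax:
  Adjusted income: ₹897,000 + ₹18,000 + ₹198,000 + ₹295,900 = ₹1,408,900
  Less exemption ₹76,000 → base ₹1,332,900
  ₹1,332,900 × 16% = ₹213,264

Mainline income levy:
  ₹129,000 × 12% = ₹15,480
  ₹323,000 × 17% = ₹54,910
  ₹445,000 × 24% = ₹106,800
  → ₹177,190
  Less research credit ₹35,000 → ₹142,190

₹213,264 > ₹142,190, so the alternative minimum tax is the binding amount.

₹213,264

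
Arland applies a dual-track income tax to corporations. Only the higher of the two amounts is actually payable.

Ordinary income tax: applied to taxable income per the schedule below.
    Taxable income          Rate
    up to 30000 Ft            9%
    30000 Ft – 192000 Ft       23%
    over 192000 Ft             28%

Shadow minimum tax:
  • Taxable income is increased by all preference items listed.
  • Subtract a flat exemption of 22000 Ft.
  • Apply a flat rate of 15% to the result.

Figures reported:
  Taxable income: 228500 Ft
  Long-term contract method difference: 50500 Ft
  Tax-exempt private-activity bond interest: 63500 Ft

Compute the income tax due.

50180 Ft

Ordinary income tax:
  30000 Ft × 9% = 2700 Ft
  162000 Ft × 23% = 37260 Ft
  36500 Ft × 28% = 10220 Ft
  → 50180 Ft

Shadow minimum tax:
  Adjusted income: 228500 Ft + 50500 Ft + 63500 Ft = 342500 Ft
  Less exemption 22000 Ft → base 320500 Ft
  320500 Ft × 15% = 48075 Ft

50180 Ft > 48075 Ft, so the ordinary income tax governs.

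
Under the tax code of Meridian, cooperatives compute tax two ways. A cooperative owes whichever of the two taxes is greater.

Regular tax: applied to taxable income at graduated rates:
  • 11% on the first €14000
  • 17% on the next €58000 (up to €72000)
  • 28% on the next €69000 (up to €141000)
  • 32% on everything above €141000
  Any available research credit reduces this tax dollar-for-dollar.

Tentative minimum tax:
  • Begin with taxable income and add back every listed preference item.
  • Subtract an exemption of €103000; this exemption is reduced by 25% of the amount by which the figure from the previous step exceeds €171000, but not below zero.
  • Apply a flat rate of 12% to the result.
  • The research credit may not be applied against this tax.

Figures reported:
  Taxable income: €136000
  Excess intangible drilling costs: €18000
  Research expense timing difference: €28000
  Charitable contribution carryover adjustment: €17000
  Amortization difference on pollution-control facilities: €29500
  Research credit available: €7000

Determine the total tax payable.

Tentative minimum tax:
  Adjusted income: €136000 + €18000 + €28000 + €17000 + €29500 = €228500
  Exemption: €103000 − 25% × (€228500 − €171000) = €103000 − €14375 = €88625
  Base: €228500 − €88625 = €139875
  €139875 × 12% = €16785

Regular tax:
  €14000 × 11% = €1540
  €58000 × 17% = €9860
  €64000 × 28% = €17920
  → €29320
  Less research credit €7000 → €22320

€22320 > €16785, so the regular tax governs.

€22320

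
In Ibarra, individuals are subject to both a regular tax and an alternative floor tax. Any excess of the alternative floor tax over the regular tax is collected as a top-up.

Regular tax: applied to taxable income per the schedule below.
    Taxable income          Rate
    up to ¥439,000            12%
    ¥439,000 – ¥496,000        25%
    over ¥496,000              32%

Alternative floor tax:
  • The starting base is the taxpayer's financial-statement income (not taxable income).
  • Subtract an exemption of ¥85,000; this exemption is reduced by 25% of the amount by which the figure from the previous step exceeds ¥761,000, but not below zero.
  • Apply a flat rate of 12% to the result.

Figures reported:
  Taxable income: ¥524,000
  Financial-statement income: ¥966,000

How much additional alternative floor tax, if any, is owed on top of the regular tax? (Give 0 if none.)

¥35,980

Alternative floor tax:
  Base (financial-statement income): ¥966,000
  Exemption: ¥85,000 − 25% × (¥966,000 − ¥761,000) = ¥85,000 − ¥51,250 = ¥33,750
  Base: ¥966,000 − ¥33,750 = ¥932,250
  ¥932,250 × 12% = ¥111,870

Regular tax:
  ¥439,000 × 12% = ¥52,680
  ¥57,000 × 25% = ¥14,250
  ¥28,000 × 32% = ¥8,960
  → ¥75,890

Excess of alternative floor tax over regular tax: ¥111,870 − ¥75,890 = ¥35,980.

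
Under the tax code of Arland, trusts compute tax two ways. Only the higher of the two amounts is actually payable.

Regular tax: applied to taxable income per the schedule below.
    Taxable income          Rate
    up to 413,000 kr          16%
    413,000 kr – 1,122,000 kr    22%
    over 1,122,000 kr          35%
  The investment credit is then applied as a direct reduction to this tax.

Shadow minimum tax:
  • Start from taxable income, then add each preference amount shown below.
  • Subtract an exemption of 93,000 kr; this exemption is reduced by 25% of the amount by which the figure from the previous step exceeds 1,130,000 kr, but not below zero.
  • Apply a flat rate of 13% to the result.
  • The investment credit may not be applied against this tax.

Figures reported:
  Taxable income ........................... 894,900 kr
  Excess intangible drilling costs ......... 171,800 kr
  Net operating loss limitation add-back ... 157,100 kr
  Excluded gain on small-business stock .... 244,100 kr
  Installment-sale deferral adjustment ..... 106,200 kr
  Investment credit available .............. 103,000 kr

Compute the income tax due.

Shadow minimum tax:
  Adjusted income: 894,900 kr + 171,800 kr + 157,100 kr + 244,100 kr + 106,200 kr = 1,574,100 kr
  Exemption: 25% × (1,574,100 kr − 1,130,000 kr) = 111,025 kr ≥ 93,000 kr, so the exemption is fully phased out
  Base: 1,574,100 kr − 0 kr = 1,574,100 kr
  1,574,100 kr × 13% = 204,633 kr

Regular tax:
  413,000 kr × 16% = 66,080 kr
  481,900 kr × 22% = 106,018 kr
  → 172,098 kr
  Less investment credit 103,000 kr → 69,098 kr

204,633 kr > 69,098 kr, so the shadow minimum tax is the binding amount.

204,633 kr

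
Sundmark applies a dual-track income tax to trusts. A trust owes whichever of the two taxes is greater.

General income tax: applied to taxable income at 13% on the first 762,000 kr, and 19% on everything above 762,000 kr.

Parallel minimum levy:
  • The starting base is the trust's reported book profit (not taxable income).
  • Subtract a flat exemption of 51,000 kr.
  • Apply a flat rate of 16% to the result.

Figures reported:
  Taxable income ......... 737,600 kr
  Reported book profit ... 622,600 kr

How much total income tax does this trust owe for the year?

95,888 kr

Parallel minimum levy:
  Base (reported book profit): 622,600 kr
  Less exemption 51,000 kr → base 571,600 kr
  571,600 kr × 16% = 91,456 kr

General income tax:
  737,600 kr × 13% = 95,888 kr

95,888 kr > 91,456 kr, so the general income tax governs.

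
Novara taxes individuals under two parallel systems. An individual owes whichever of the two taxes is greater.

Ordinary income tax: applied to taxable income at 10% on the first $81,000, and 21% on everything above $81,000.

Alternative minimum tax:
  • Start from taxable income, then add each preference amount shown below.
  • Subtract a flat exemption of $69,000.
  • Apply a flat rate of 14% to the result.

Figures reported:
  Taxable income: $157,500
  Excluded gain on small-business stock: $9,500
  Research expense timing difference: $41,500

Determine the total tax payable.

Alternative minimum tax:
  Adjusted income: $157,500 + $9,500 + $41,500 = $208,500
  Less exemption $69,000 → base $139,500
  $139,500 × 14% = $19,530

Ordinary income tax:
  $81,000 × 10% = $8,100
  $76,500 × 21% = $16,065
  → $24,165

$24,165 > $19,530, so the ordinary income tax governs.

$24,165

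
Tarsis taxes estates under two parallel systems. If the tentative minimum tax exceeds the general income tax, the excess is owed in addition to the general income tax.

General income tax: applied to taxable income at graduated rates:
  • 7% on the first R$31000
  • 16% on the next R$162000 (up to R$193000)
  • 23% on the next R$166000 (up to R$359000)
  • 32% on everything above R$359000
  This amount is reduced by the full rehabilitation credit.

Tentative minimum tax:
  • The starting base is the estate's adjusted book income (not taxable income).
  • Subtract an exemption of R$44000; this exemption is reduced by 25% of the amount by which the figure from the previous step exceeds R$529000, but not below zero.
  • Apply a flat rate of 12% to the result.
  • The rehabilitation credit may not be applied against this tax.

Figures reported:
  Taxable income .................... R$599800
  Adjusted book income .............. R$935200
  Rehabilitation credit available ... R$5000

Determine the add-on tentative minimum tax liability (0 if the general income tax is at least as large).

General income tax:
  R$31000 × 7% = R$2170
  R$162000 × 16% = R$25920
  R$166000 × 23% = R$38180
  R$240800 × 32% = R$77056
  → R$143326
  Less rehabilitation credit R$5000 → R$138326

Tentative minimum tax:
  Base (adjusted book income): R$935200
  Exemption: 25% × (R$935200 − R$529000) = R$101550 ≥ R$44000, so the exemption is fully phased out
  Base: R$935200 − R$0 = R$935200
  R$935200 × 12% = R$112224

R$112224 ≤ R$138326, so no add-on is due.

R$0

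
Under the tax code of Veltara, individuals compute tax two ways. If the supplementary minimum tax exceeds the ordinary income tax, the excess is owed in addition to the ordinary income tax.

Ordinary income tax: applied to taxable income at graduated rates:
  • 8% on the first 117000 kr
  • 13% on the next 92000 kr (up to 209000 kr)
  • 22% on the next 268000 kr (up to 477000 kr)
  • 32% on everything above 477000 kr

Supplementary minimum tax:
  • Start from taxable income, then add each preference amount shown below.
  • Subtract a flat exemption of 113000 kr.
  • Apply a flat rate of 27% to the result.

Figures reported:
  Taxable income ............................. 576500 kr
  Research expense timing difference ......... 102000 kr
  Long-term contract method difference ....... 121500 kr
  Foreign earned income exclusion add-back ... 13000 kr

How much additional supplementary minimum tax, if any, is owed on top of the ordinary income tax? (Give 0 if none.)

76880 kr

Ordinary income tax:
  117000 kr × 8% = 9360 kr
  92000 kr × 13% = 11960 kr
  268000 kr × 22% = 58960 kr
  99500 kr × 32% = 31840 kr
  → 112120 kr

Supplementary minimum tax:
  Adjusted income: 576500 kr + 102000 kr + 121500 kr + 13000 kr = 813000 kr
  Less exemption 113000 kr → base 700000 kr
  700000 kr × 27% = 189000 kr

Excess of supplementary minimum tax over ordinary income tax: 189000 kr − 112120 kr = 76880 kr.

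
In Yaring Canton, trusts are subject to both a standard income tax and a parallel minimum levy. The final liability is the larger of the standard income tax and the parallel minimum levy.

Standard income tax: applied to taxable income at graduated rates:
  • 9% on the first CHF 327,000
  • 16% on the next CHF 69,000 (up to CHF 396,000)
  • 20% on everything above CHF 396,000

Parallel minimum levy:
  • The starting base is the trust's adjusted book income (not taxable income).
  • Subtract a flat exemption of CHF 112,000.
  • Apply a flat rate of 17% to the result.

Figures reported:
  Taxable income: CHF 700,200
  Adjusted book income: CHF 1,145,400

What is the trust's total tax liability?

CHF 175,678

Standard income tax:
  CHF 327,000 × 9% = CHF 29,430
  CHF 69,000 × 16% = CHF 11,040
  CHF 304,200 × 20% = CHF 60,840
  → CHF 101,310

Parallel minimum levy:
  Base (adjusted book income): CHF 1,145,400
  Less exemption CHF 112,000 → base CHF 1,033,400
  CHF 1,033,400 × 17% = CHF 175,678

CHF 175,678 > CHF 101,310, so the parallel minimum levy is the binding amount.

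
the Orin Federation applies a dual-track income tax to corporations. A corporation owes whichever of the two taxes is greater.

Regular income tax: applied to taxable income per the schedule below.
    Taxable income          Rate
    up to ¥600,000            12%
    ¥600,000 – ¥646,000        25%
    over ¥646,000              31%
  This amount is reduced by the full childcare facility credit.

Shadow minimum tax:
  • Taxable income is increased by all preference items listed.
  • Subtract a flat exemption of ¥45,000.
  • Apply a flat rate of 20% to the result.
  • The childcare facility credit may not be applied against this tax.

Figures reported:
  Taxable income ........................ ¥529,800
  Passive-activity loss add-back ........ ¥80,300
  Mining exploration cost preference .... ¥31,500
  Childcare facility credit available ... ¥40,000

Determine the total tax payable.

¥119,320

Regular income tax:
  ¥529,800 × 12% = ¥63,576
  Less childcare facility credit ¥40,000 → ¥23,576

Shadow minimum tax:
  Adjusted income: ¥529,800 + ¥80,300 + ¥31,500 = ¥641,600
  Less exemption ¥45,000 → base ¥596,600
  ¥596,600 × 20% = ¥119,320

¥119,320 > ¥23,576, so the shadow minimum tax is the binding amount.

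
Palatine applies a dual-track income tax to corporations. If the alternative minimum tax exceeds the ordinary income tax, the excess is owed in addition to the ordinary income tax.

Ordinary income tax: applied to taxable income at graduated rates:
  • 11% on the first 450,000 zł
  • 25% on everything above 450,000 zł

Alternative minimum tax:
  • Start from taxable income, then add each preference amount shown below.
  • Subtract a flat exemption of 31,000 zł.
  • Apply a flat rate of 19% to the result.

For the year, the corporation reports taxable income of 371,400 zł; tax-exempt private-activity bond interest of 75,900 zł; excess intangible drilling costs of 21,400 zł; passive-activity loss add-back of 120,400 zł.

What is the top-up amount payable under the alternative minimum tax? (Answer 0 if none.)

Alternative minimum tax:
  Adjusted income: 371,400 zł + 75,900 zł + 21,400 zł + 120,400 zł = 589,100 zł
  Less exemption 31,000 zł → base 558,100 zł
  558,100 zł × 19% = 106,039 zł

Ordinary income tax:
  371,400 zł × 11% = 40,854 zł

Excess of alternative minimum tax over ordinary income tax: 106,039 zł − 40,854 zł = 65,185 zł.

65,185 zł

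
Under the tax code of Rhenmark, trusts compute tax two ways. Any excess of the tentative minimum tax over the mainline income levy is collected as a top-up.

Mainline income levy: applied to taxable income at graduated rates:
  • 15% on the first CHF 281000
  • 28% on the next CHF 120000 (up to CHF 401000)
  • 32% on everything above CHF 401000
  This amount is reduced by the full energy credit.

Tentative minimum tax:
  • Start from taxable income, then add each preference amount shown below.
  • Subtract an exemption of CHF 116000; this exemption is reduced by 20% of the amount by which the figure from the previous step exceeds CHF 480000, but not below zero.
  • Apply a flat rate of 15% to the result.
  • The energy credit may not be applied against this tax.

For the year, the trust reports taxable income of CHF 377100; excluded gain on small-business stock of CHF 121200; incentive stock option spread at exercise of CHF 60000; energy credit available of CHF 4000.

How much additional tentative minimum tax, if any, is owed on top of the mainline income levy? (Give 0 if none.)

CHF 3636

Tentative minimum tax:
  Adjusted income: CHF 377100 + CHF 121200 + CHF 60000 = CHF 558300
  Exemption: CHF 116000 − 20% × (CHF 558300 − CHF 480000) = CHF 116000 − CHF 15660 = CHF 100340
  Base: CHF 558300 − CHF 100340 = CHF 457960
  CHF 457960 × 15% = CHF 68694

Mainline income levy:
  CHF 281000 × 15% = CHF 42150
  CHF 96100 × 28% = CHF 26908
  → CHF 69058
  Less energy credit CHF 4000 → CHF 65058

Excess of tentative minimum tax over mainline income levy: CHF 68694 − CHF 65058 = CHF 3636.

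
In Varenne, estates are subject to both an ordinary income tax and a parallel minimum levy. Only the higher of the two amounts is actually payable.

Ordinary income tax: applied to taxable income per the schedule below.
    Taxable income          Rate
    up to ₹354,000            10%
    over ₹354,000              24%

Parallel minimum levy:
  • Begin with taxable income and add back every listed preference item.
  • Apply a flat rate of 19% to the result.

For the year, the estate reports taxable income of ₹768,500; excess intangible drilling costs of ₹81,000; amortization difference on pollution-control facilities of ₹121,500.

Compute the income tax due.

Parallel minimum levy:
  Adjusted income: ₹768,500 + ₹81,000 + ₹121,500 = ₹971,000
  ₹971,000 × 19% = ₹184,490

Ordinary income tax:
  ₹354,000 × 10% = ₹35,400
  ₹414,500 × 24% = ₹99,480
  → ₹134,880

₹184,490 > ₹134,880, so the parallel minimum levy is the binding amount.

₹184,490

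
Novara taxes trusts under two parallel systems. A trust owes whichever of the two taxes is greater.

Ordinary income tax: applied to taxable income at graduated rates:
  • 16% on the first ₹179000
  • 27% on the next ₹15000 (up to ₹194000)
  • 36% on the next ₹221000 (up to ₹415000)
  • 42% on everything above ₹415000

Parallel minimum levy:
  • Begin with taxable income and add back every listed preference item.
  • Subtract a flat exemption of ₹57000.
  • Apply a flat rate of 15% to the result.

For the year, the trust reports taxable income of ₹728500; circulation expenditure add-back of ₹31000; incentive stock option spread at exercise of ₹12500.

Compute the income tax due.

Ordinary income tax:
  ₹179000 × 16% = ₹28640
  ₹15000 × 27% = ₹4050
  ₹221000 × 36% = ₹79560
  ₹313500 × 42% = ₹131670
  → ₹243920

Parallel minimum levy:
  Adjusted income: ₹728500 + ₹31000 + ₹12500 = ₹772000
  Less exemption ₹57000 → base ₹715000
  ₹715000 × 15% = ₹107250

₹243920 > ₹107250, so the ordinary income tax governs.

₹243920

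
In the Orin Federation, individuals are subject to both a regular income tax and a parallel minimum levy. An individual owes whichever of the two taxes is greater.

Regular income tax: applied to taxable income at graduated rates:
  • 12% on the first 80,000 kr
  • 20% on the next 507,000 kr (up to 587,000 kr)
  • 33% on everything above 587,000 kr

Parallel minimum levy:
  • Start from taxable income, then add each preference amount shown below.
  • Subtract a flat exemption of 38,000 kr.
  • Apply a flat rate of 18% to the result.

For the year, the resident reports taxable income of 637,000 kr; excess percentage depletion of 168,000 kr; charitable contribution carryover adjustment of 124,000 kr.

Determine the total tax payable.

160,380 kr

Parallel minimum levy:
  Adjusted income: 637,000 kr + 168,000 kr + 124,000 kr = 929,000 kr
  Less exemption 38,000 kr → base 891,000 kr
  891,000 kr × 18% = 160,380 kr

Regular income tax:
  80,000 kr × 12% = 9,600 kr
  507,000 kr × 20% = 101,400 kr
  50,000 kr × 33% = 16,500 kr
  → 127,500 kr

160,380 kr > 127,500 kr, so the parallel minimum levy is the binding amount.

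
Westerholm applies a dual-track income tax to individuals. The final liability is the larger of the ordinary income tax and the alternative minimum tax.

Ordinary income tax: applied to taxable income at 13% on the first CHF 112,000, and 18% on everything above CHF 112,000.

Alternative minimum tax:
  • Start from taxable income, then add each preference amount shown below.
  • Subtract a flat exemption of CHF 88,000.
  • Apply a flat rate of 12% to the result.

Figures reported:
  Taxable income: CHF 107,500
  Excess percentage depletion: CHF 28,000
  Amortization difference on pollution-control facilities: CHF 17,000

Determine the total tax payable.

Alternative minimum tax:
  Adjusted income: CHF 107,500 + CHF 28,000 + CHF 17,000 = CHF 152,500
  Less exemption CHF 88,000 → base CHF 64,500
  CHF 64,500 × 12% = CHF 7,740

Ordinary income tax:
  CHF 107,500 × 13% = CHF 13,975

CHF 13,975 > CHF 7,740, so the ordinary income tax governs.

CHF 13,975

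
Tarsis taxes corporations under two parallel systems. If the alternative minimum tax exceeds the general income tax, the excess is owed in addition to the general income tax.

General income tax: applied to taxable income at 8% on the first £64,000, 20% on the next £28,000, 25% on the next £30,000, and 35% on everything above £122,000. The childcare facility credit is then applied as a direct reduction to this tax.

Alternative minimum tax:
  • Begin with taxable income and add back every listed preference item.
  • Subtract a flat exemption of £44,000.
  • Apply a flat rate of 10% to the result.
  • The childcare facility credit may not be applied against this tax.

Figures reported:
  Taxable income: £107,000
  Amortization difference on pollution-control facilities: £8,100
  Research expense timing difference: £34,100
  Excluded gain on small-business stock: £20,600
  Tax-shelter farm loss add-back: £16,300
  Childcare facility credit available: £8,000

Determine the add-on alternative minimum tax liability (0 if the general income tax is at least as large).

General income tax:
  £64,000 × 8% = £5,120
  £28,000 × 20% = £5,600
  £15,000 × 25% = £3,750
  → £14,470
  Less childcare facility credit £8,000 → £6,470

Alternative minimum tax:
  Adjusted income: £107,000 + £8,100 + £34,100 + £20,600 + £16,300 = £186,100
  Less exemption £44,000 → base £142,100
  £142,100 × 10% = £14,210

Excess of alternative minimum tax over general income tax: £14,210 − £6,470 = £7,740.

£7,740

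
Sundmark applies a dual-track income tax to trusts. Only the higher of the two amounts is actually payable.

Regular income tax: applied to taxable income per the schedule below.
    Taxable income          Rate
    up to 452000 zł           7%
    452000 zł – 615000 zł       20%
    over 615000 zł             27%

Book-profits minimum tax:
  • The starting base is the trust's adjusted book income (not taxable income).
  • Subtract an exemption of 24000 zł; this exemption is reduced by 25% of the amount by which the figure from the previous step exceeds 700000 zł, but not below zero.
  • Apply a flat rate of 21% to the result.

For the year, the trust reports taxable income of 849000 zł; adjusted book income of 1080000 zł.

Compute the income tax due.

226800 zł

Regular income tax:
  452000 zł × 7% = 31640 zł
  163000 zł × 20% = 32600 zł
  234000 zł × 27% = 63180 zł
  → 127420 zł

Book-profits minimum tax:
  Base (adjusted book income): 1080000 zł
  Exemption: 25% × (1080000 zł − 700000 zł) = 95000 zł ≥ 24000 zł, so the exemption is fully phased out
  Base: 1080000 zł − 0 zł = 1080000 zł
  1080000 zł × 21% = 226800 zł

226800 zł > 127420 zł, so the book-profits minimum tax is the binding amount.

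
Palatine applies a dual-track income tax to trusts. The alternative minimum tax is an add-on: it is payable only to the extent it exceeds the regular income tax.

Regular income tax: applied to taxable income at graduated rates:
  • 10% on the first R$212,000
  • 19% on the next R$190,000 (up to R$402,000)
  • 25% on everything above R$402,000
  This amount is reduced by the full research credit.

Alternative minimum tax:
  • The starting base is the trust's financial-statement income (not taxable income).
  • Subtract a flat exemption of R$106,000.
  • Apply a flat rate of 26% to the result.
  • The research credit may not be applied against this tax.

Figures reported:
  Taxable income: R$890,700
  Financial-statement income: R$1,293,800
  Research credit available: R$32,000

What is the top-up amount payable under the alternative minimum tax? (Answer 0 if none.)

R$161,353

Regular income tax:
  R$212,000 × 10% = R$21,200
  R$190,000 × 19% = R$36,100
  R$488,700 × 25% = R$122,175
  → R$179,475
  Less research credit R$32,000 → R$147,475

Alternative minimum tax:
  Base (financial-statement income): R$1,293,800
  Less exemption R$106,000 → base R$1,187,800
  R$1,187,800 × 26% = R$308,828

Excess of alternative minimum tax over regular income tax: R$308,828 − R$147,475 = R$161,353.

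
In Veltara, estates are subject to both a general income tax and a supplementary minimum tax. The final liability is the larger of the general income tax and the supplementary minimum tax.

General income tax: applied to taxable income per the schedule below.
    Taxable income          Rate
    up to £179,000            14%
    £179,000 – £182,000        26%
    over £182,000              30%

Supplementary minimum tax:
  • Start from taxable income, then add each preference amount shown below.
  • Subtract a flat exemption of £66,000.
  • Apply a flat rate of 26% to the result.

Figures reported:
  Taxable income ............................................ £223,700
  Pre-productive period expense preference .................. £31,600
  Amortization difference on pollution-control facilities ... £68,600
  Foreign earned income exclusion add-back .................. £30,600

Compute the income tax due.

Supplementary minimum tax:
  Adjusted income: £223,700 + £31,600 + £68,600 + £30,600 = £354,500
  Less exemption £66,000 → base £288,500
  £288,500 × 26% = £75,010

General income tax:
  £179,000 × 14% = £25,060
  £3,000 × 26% = £780
  £41,700 × 30% = £12,510
  → £38,350

£75,010 > £38,350, so the supplementary minimum tax is the binding amount.

£75,010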